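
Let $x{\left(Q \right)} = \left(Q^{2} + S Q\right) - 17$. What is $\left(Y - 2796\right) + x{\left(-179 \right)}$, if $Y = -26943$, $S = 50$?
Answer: $-6665$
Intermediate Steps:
$x{\left(Q \right)} = -17 + Q^{2} + 50 Q$ ($x{\left(Q \right)} = \left(Q^{2} + 50 Q\right) - 17 = -17 + Q^{2} + 50 Q$)
$\left(Y - 2796\right) + x{\left(-179 \right)} = \left(-26943 - 2796\right) + \left(-17 + \left(-179\right)^{2} + 50 \left(-179\right)\right) = -29739 - -23074 = -29739 + 23074 = -6665$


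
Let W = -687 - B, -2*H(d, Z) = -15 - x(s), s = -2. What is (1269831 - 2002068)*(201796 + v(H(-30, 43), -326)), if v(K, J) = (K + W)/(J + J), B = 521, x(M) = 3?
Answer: -96342026421267/652 ≈ -1.4776e+11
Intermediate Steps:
H(d, Z) = 9 (H(d, Z) = -(-15 - 1*3)/2 = -(-15 - 3)/2 = -1/2*(-18) = 9)
W = -1208 (W = -687 - 1*521 = -687 - 521 = -1208)
v(K, J) = (-1208 + K)/(2*J) (v(K, J) = (K - 1208)/(J + J) = (-1208 + K)/((2*J)) = (-1208 + K)*(1/(2*J)) = (-1208 + K)/(2*J))
(1269831 - 2002068)*(201796 + v(H(-30, 43), -326)) = (1269831 - 2002068)*(201796 + (1/2)*(-1208 + 9)/(-326)) = -732237*(201796 + (1/2)*(-1/326)*(-1199)) = -732237*(201796 + 1199/652) = -732237*131572191/652 = -96342026421267/652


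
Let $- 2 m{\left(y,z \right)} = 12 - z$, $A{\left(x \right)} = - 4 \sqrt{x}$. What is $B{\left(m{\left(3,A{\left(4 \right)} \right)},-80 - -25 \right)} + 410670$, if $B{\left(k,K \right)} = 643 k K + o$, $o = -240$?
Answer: $764080$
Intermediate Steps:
$m{\left(y,z \right)} = -6 + \frac{z}{2}$ ($m{\left(y,z \right)} = - \frac{12 - z}{2} = -6 + \frac{z}{2}$)
$B{\left(k,K \right)} = -240 + 643 K k$ ($B{\left(k,K \right)} = 643 k K - 240 = 643 K k - 240 = -240 + 643 K k$)
$B{\left(m{\left(3,A{\left(4 \right)} \right)},-80 - -25 \right)} + 410670 = \left(-240 + 643 \left(-80 - -25\right) \left(-6 + \frac{\left(-4\right) \sqrt{4}}{2}\right)\right) + 410670 = \left(-240 + 643 \left(-80 + 25\right) \left(-6 + \frac{\left(-4\right) 2}{2}\right)\right) + 410670 = \left(-240 + 643 \left(-55\right) \left(-6 + \frac{1}{2} \left(-8\right)\right)\right) + 410670 = \left(-240 + 643 \left(-55\right) \left(-6 - 4\right)\right) + 410670 = \left(-240 + 643 \left(-55\right) \left(-10\right)\right) + 410670 = \left(-240 + 353650\right) + 410670 = 353410 + 410670 = 764080$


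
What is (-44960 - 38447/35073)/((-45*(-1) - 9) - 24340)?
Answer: 225274361/121773456 ≈ 1.8499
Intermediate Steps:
(-44960 - 38447/35073)/((-45*(-1) - 9) - 24340) = (-44960 - 38447*1/35073)/((45 - 9) - 24340) = (-44960 - 38447/35073)/(36 - 24340) = -1576920527/35073/(-24304) = -1576920527/35073*(-1/24304) = 225274361/121773456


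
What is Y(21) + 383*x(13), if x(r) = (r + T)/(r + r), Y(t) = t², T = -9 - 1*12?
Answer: 4201/13 ≈ 323.15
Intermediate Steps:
T = -21 (T = -9 - 12 = -21)
x(r) = (-21 + r)/(2*r) (x(r) = (r - 21)/(r + r) = (-21 + r)/((2*r)) = (-21 + r)*(1/(2*r)) = (-21 + r)/(2*r))
Y(21) + 383*x(13) = 21² + 383*((½)*(-21 + 13)/13) = 441 + 383*((½)*(1/13)*(-8)) = 441 + 383*(-4/13) = 441 - 1532/13 = 4201/13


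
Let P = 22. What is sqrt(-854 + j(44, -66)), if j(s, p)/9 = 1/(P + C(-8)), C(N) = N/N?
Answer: I*sqrt(451559)/23 ≈ 29.217*I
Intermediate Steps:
C(N) = 1
j(s, p) = 9/23 (j(s, p) = 9/(22 + 1) = 9/23)
sqrt(-854 + j(44, -66)) = sqrt(-854 + 9/23) = sqrt(-19633/23) = I*sqrt(451559)/23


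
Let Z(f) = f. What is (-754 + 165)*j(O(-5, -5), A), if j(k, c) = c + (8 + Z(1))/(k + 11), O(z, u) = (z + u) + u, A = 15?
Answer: -30039/4 ≈ -7509.8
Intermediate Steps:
O(z, u) = z + 2*u (O(z, u) = (u + z) + u = z + 2*u)
j(k, c) = c + 9/(11 + k) (j(k, c) = c + (8 + 1)/(k + 11) = c + 9/(11 + k))
(-754 + 165)*j(O(-5, -5), A) = (-754 + 165)*((9 + 11*15 + 15*(-5 + 2*(-5)))/(11 + (-5 + 2*(-5)))) = -589*(9 + 165 + 15*(-5 - 10))/(11 + (-5 - 10)) = -589*(9 + 165 + 15*(-15))/(11 - 15) = -589*(9 + 165 - 225)/(-4) = -(-589)*(-51)/4 = -589*51/4 = -30039/4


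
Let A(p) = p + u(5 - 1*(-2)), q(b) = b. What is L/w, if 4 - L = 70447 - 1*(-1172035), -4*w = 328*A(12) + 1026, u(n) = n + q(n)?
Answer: 2484956/4777 ≈ 520.19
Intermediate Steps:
u(n) = 2*n (u(n) = n + n = 2*n)
A(p) = 14 + p (A(p) = p + 2*(5 - 1*(-2)) = p + 2*(5 + 2) = p + 2*7 = p + 14 = 14 + p)
w = -4777/2 (w = -(328*(14 + 12) + 1026)/4 = -(328*26 + 1026)/4 = -(8528 + 1026)/4 = -1/4*9554 = -4777/2 ≈ -2388.5)
L = -1242478 (L = 4 - (70447 - 1*(-1172035)) = 4 - (70447 + 1172035) = 4 - 1*1242482 = 4 - 1242482 = -1242478)
L/w = -1242478/(-4777/2) = -1242478*(-2/4777) = 2484956/4777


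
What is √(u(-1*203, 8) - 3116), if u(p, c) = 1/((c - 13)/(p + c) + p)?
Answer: I*√48814597805/3958 ≈ 55.821*I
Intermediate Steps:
u(p, c) = 1/(p + (-13 + c)/(c + p)) (u(p, c) = 1/((-13 + c)/(c + p) + p) = 1/(p + (-13 + c)/(c + p)))
√(u(-1*203, 8) - 3116) = √((8 - 1*203)/(-13 + 8 + (-1*203)² + 8*(-1*203)) - 3116) = √((8 - 203)/(-13 + 8 + (-203)² + 8*(-203)) - 3116) = √(-195/(-13 + 8 + 41209 - 1624) - 3116) = √(-195/39580 - 3116) = √((1/39580)*(-195) - 3116) = √(-39/7916 - 3116) = √(-24666295/7916) = I*√48814597805/3958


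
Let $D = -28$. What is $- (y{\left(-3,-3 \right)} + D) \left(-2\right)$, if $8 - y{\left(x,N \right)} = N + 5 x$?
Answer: $-4$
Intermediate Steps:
$y{\left(x,N \right)} = 8 - N - 5 x$ ($y{\left(x,N \right)} = 8 - \left(N + 5 x\right) = 8 - N - 5 x$)
$- (y{\left(-3,-3 \right)} + D) \left(-2\right) = - (\left(8 - -3 - -15\right) - 28) \left(-2\right) = - (\left(8 + 3 + 15\right) - 28) \left(-2\right) = - (26 - 28) \left(-2\right) = \left(-1\right) \left(-2\right) \left(-2\right) = 2 \left(-2\right) = -4$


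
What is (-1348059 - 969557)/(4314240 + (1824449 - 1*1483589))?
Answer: -579404/1163775 ≈ -0.49787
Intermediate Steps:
(-1348059 - 969557)/(4314240 + (1824449 - 1*1483589)) = -2317616/(4314240 + (1824449 - 1483589)) = -2317616/(4314240 + 340860) = -2317616/4655100 = -2317616*1/4655100 = -579404/1163775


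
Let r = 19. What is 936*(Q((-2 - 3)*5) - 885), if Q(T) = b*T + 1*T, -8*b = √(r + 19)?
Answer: -851760 + 2925*√38 ≈ -8.3373e+5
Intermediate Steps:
b = -√38/8 (b = -√(19 + 19)/8 = -√38/8 ≈ -0.77055)
Q(T) = T - T*√38/8 (Q(T) = (-√38/8)*T + 1*T = -T*√38/8 + T = T - T*√38/8)
936*(Q((-2 - 3)*5) - 885) = 936*(((-2 - 3)*5)*(8 - √38)/8 - 885) = 936*((-5*5)*(8 - √38)/8 - 885) = 936*((⅛)*(-25)*(8 - √38) - 885) = 936*((-25 + 25*√38/8) - 885) = 936*(-910 + 25*√38/8) = -851760 + 2925*√38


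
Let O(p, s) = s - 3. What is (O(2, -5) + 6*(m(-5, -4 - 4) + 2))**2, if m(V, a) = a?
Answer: 1936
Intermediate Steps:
O(p, s) = -3 + s
(O(2, -5) + 6*(m(-5, -4 - 4) + 2))**2 = ((-3 - 5) + 6*((-4 - 4) + 2))**2 = (-8 + 6*(-8 + 2))**2 = (-8 + 6*(-6))**2 = (-8 - 36)**2 = (-44)**2 = 1936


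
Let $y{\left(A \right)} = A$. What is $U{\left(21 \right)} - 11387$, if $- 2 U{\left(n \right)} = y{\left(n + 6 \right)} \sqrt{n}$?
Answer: $-11387 - \frac{27 \sqrt{21}}{2} \approx -11449.0$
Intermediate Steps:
$U{\left(n \right)} = - \frac{\sqrt{n} \left(6 + n\right)}{2}$ ($U{\left(n \right)} = - \frac{\left(n + 6\right) \sqrt{n}}{2} = - \frac{\left(6 + n\right) \sqrt{n}}{2} = - \frac{\sqrt{n} \left(6 + n\right)}{2}$)
$U{\left(21 \right)} - 11387 = \frac{\sqrt{21} \left(-6 - 21\right)}{2} - 11387 = \frac{1}{2} \sqrt{21} \left(-27\right) - 11387 = - \frac{27 \sqrt{21}}{2} - 11387 = -11387 - \frac{27 \sqrt{21}}{2}$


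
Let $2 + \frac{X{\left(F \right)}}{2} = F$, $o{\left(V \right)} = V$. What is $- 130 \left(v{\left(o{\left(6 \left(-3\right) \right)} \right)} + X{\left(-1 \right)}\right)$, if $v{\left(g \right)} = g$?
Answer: $3120$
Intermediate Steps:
$X{\left(F \right)} = -4 + 2 F$
$- 130 \left(v{\left(o{\left(6 \left(-3\right) \right)} \right)} + X{\left(-1 \right)}\right) = - 130 \left(6 \left(-3\right) + \left(-4 + 2 \left(-1\right)\right)\right) = - 130 \left(-18 - 6\right) = \left(-130\right) \left(-24\right) = 3120$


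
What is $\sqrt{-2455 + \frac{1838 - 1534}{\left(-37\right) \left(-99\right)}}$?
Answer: $\frac{i \sqrt{3659890927}}{1221} \approx 49.547 i$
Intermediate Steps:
$\sqrt{-2455 + \frac{1838 - 1534}{\left(-37\right) \left(-99\right)}} = \sqrt{-2455 + \frac{304}{3663}} = \sqrt{- \frac{8992361}{3663}} = \frac{i \sqrt{3659890927}}{1221}$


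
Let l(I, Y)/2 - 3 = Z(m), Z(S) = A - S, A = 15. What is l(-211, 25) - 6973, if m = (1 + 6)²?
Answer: -7035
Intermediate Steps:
m = 49 (m = 7² = 49)
Z(S) = 15 - S
l(I, Y) = -62 (l(I, Y) = 6 + 2*(15 - 1*49) = 6 + 2*(15 - 49) = 6 + 2*(-34) = 6 - 68 = -62)
l(-211, 25) - 6973 = -62 - 6973 = -7035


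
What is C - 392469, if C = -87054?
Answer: -479523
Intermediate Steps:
C - 392469 = -87054 - 392469 = -479523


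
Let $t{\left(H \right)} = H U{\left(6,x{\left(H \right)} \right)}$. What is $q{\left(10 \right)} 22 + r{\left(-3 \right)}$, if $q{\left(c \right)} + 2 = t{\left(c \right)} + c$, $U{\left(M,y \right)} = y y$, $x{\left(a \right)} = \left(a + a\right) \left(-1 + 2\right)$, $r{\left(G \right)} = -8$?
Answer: $88168$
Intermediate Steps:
$x{\left(a \right)} = 2 a$ ($x{\left(a \right)} = 2 a 1 = 2 a$)
$U{\left(M,y \right)} = y^{2}$
$t{\left(H \right)} = 4 H^{3}$ ($t{\left(H \right)} = H \left(2 H\right)^{2} = H 4 H^{2} = 4 H^{3}$)
$q{\left(c \right)} = -2 + c + 4 c^{3}$ ($q{\left(c \right)} = -2 + \left(4 c^{3} + c\right) = -2 + \left(c + 4 c^{3}\right) = -2 + c + 4 c^{3}$)
$q{\left(10 \right)} 22 + r{\left(-3 \right)} = \left(-2 + 10 + 4 \cdot 10^{3}\right) 22 - 8 = \left(-2 + 10 + 4 \cdot 1000\right) 22 - 8 = \left(-2 + 10 + 4000\right) 22 - 8 = 4008 \cdot 22 - 8 = 88176 - 8 = 88168$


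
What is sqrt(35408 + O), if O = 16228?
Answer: 2*sqrt(12909) ≈ 227.24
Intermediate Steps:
sqrt(35408 + O) = sqrt(35408 + 16228) = sqrt(51636) = 2*sqrt(12909)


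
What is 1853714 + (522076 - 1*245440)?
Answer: 2130350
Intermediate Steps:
1853714 + (522076 - 1*245440) = 1853714 + (522076 - 245440) = 1853714 + 276636 = 2130350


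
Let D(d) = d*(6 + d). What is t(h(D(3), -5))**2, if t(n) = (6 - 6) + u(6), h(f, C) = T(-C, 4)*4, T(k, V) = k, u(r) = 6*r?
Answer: 1296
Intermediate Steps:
h(f, C) = -4*C (h(f, C) = -C*4 = -4*C)
t(n) = 36 (t(n) = (6 - 6) + 6*6 = 0 + 36 = 36)
t(h(D(3), -5))**2 = 36**2 = 1296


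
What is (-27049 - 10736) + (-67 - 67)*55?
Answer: -45155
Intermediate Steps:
(-27049 - 10736) + (-67 - 67)*55 = -37785 - 134*55 = -37785 - 7370 = -45155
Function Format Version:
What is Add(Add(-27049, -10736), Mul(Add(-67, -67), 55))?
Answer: -45155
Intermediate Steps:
Add(Add(-27049, -10736), Mul(Add(-67, -67), 55)) = Add(-37785, Mul(-134, 55)) = Add(-37785, -7370) = -45155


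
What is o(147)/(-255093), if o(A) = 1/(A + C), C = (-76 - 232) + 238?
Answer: -1/19642161 ≈ -5.0911e-8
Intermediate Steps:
C = -70 (C = -308 + 238 = -70)
o(A) = 1/(-70 + A) (o(A) = 1/(A - 70) = 1/(-70 + A))
o(147)/(-255093) = 1/((-70 + 147)*(-255093)) = -1/255093/77 = (1/77)*(-1/255093) = -1/19642161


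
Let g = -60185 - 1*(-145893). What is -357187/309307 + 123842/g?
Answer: 3845707049/13255042178 ≈ 0.29013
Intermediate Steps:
g = 85708 (g = -60185 + 145893 = 85708)
-357187/309307 + 123842/g = -357187/309307 + 123842/85708 = -357187*1/309307 + 123842*(1/85708) = -357187/309307 + 61921/42854 = 3845707049/13255042178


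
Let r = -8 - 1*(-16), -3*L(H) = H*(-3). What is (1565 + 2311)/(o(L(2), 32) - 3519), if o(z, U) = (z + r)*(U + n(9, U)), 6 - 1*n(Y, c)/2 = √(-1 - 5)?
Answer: -11934204/9482641 + 77520*I*√6/9482641 ≈ -1.2585 + 0.020024*I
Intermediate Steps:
L(H) = H (L(H) = -H*(-3)/3 = -(-1)*H = H)
n(Y, c) = 12 - 2*I*√6 (n(Y, c) = 12 - 2*√(-1 - 5) = 12 - 2*I*√6)
r = 8 (r = -8 + 16 = 8)
o(z, U) = (8 + z)*(12 + U - 2*I*√6) (o(z, U) = (z + 8)*(U + (12 - 2*I*√6)) = (8 + z)*(12 + U - 2*I*√6))
(1565 + 2311)/(o(L(2), 32) - 3519) = (1565 + 2311)/((96 + 8*32 + 32*2 - 16*I*√6 + 2*2*(6 - I*√6)) - 3519) = 3876/((96 + 256 + 64 - 16*I*√6 + (24 - 4*I*√6)) - 3519) = 3876/((440 - 20*I*√6) - 3519) = 3876/(-3079 - 20*I*√6)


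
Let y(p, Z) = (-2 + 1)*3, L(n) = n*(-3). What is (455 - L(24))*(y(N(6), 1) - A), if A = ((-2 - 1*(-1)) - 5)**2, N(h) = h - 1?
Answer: -20553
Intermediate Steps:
N(h) = -1 + h
A = 36 (A = ((-2 + 1) - 5)**2 = (-1 - 5)**2 = (-6)**2 = 36)
L(n) = -3*n
y(p, Z) = -3 (y(p, Z) = -1*3 = -3)
(455 - L(24))*(y(N(6), 1) - A) = (455 - (-3)*24)*(-3 - 1*36) = (455 - 1*(-72))*(-3 - 36) = (455 + 72)*(-39) = 527*(-39) = -20553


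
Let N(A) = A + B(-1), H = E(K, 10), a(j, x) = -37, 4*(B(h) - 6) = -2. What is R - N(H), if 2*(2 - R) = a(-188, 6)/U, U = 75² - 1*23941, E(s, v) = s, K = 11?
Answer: -531201/36632 ≈ -14.501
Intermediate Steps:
B(h) = 11/2 (B(h) = 6 + (¼)*(-2) = 6 - ½ = 11/2)
H = 11
U = -18316 (U = 5625 - 23941 = -18316)
N(A) = 11/2 + A (N(A) = A + 11/2 = 11/2 + A)
R = 73227/36632 (R = 2 - (-37)/(2*(-18316)) = 2 - (-37)*(-1)/(2*18316) = 2 - ½*37/18316 = 2 - 37/36632 = 73227/36632 ≈ 1.9990)
R - N(H) = 73227/36632 - (11/2 + 11) = 73227/36632 - 33/2 = -531201/36632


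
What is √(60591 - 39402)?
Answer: √21189 ≈ 145.56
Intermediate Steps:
√(60591 - 39402) = √21189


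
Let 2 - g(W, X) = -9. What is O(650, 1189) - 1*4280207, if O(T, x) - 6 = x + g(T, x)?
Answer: -4279001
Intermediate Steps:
g(W, X) = 11 (g(W, X) = 2 - 1*(-9) = 2 + 9 = 11)
O(T, x) = 17 + x (O(T, x) = 6 + (x + 11) = 6 + (11 + x) = 17 + x)
O(650, 1189) - 1*4280207 = (17 + 1189) - 1*4280207 = 1206 - 4280207 = -4279001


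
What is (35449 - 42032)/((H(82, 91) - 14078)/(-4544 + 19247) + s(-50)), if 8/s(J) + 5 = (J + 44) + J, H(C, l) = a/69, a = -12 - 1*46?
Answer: 407388474441/67373896 ≈ 6046.7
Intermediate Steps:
a = -58 (a = -12 - 46 = -58)
H(C, l) = -58/69
s(J) = 8/(39 + 2*J) (s(J) = 8/(-5 + ((J + 44) + J)) = 8/(-5 + ((44 + J) + J)) = 8/(-5 + (44 + 2*J)) = 8/(39 + 2*J))
(35449 - 42032)/((H(82, 91) - 14078)/(-4544 + 19247) + s(-50)) = (35449 - 42032)/((-58/69 - 14078)/(-4544 + 19247) + 8/(39 + 2*(-50))) = -6583/(-971440/69/14703 + 8/(39 - 100)) = -6583/(-971440/69*1/14703 + 8/(-61)) = -6583/(-971440/1014507 + 8*(-1/61)) = -6583/(-971440/1014507 - 8/61) = -6583/(-67373896/61884927) = -6583*(-61884927/67373896) = 407388474441/67373896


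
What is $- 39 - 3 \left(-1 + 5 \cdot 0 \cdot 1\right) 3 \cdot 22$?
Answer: $-7722$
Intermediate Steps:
$- 39 - 3 \left(-1 + 5 \cdot 0 \cdot 1\right) 3 \cdot 22 = - 39 - 3 \left(-1 + 0 \cdot 1\right) 3 \cdot 22 = - 39 - 3 \left(-1 + 0\right) 3 \cdot 22 = - 39 \left(-3\right) \left(-1\right) 3 \cdot 22 = - 39 \cdot 3 \cdot 3 \cdot 22 = \left(-39\right) 9 \cdot 22 = \left(-351\right) 22 = -7722$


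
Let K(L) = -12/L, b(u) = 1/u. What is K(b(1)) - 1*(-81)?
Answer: 69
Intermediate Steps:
K(b(1)) - 1*(-81) = -12/(1/1) - 1*(-81) = -12/1 + 81 = -12*1 + 81 = -12 + 81 = 69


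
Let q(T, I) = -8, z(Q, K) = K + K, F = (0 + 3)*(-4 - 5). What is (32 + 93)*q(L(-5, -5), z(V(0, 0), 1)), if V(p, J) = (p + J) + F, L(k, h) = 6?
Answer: -1000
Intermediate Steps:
F = -27 (F = 3*(-9) = -27)
V(p, J) = -27 + J + p (V(p, J) = (p + J) - 27 = (J + p) - 27 = -27 + J + p)
z(Q, K) = 2*K
(32 + 93)*q(L(-5, -5), z(V(0, 0), 1)) = (32 + 93)*(-8) = 125*(-8) = -1000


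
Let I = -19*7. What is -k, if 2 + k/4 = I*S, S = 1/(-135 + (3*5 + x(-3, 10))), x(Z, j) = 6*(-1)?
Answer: 34/9 ≈ 3.7778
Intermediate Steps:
x(Z, j) = -6
I = -133
S = -1/126 (S = 1/(-135 + (3*5 - 6)) = 1/(-135 + (15 - 6)) = 1/(-135 + 9) = 1/(-126) = -1/126 ≈ -0.0079365)
k = -34/9 (k = -8 + 4*(-133*(-1/126)) = -8 + 4*(19/18) = -8 + 38/9 = -34/9 ≈ -3.7778)
-k = -1*(-34/9) = 34/9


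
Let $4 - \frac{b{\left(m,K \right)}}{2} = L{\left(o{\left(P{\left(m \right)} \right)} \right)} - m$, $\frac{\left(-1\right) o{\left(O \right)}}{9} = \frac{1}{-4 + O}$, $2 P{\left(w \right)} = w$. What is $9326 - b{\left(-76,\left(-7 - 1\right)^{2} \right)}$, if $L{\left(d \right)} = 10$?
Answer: $9490$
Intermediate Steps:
$P{\left(w \right)} = \frac{w}{2}$
$o{\left(O \right)} = - \frac{9}{-4 + O}$
$b{\left(m,K \right)} = -12 + 2 m$ ($b{\left(m,K \right)} = 8 - 2 \left(10 - m\right) = 8 + \left(-20 + 2 m\right) = -12 + 2 m$)
$9326 - b{\left(-76,\left(-7 - 1\right)^{2} \right)} = 9326 - \left(-12 + 2 \left(-76\right)\right) = 9326 - \left(-12 - 152\right) = 9326 - -164 = 9326 + 164 = 9490$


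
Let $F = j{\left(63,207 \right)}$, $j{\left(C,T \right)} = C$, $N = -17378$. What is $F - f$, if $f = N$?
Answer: $17441$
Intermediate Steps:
$f = -17378$
$F = 63$
$F - f = 63 - -17378 = 63 + 17378 = 17441$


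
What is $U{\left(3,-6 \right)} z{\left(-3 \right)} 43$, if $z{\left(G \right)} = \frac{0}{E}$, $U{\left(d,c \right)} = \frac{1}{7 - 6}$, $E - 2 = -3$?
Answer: $0$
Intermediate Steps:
$E = -1$ ($E = 2 - 3 = -1$)
$U{\left(d,c \right)} = 1$ ($U{\left(d,c \right)} = 1^{-1} = 1$)
$z{\left(G \right)} = 0$ ($z{\left(G \right)} = \frac{0}{-1} = 0 \left(-1\right) = 0$)
$U{\left(3,-6 \right)} z{\left(-3 \right)} 43 = 1 \cdot 0 \cdot 43 = 0 \cdot 43 = 0$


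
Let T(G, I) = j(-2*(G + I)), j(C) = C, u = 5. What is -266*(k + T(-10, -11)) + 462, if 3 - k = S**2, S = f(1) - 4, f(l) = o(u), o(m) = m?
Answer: -11242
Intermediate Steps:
f(l) = 5
T(G, I) = -2*G - 2*I (T(G, I) = -2*(G + I) = -2*G - 2*I)
S = 1 (S = 5 - 4 = 1)
k = 2 (k = 3 - 1*1**2 = 3 - 1*1 = 3 - 1 = 2)
-266*(k + T(-10, -11)) + 462 = -266*(2 + (-2*(-10) - 2*(-11))) + 462 = -266*(2 + (20 + 22)) + 462 = -266*(2 + 42) + 462 = -266*44 + 462 = -11704 + 462 = -11242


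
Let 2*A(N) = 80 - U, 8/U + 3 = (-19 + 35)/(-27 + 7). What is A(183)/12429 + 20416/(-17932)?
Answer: -400605988/352888311 ≈ -1.1352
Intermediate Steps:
U = -40/19 (U = 8/(-3 + (-19 + 35)/(-27 + 7)) = 8/(-3 + 16/(-20)) = 8/(-3 + 16*(-1/20)) = 8/(-3 - ⅘) = 8/(-19/5) = 8*(-5/19) = -40/19 ≈ -2.1053)
A(N) = 780/19 (A(N) = (80 - 1*(-40/19))/2 = (80 + 40/19)/2 = (½)*(1560/19) = 780/19)
A(183)/12429 + 20416/(-17932) = (780/19)/12429 + 20416/(-17932) = (780/19)*(1/12429) + 20416*(-1/17932) = 260/78717 - 5104/4483 = -400605988/352888311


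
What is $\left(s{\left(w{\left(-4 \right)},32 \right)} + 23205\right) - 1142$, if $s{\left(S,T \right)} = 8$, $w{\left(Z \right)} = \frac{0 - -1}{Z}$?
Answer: $22071$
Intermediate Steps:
$w{\left(Z \right)} = \frac{1}{Z}$ ($w{\left(Z \right)} = \frac{0 + 1}{Z} = 1 \frac{1}{Z} = \frac{1}{Z}$)
$\left(s{\left(w{\left(-4 \right)},32 \right)} + 23205\right) - 1142 = \left(8 + 23205\right) - 1142 = 23213 - 1142 = 22071$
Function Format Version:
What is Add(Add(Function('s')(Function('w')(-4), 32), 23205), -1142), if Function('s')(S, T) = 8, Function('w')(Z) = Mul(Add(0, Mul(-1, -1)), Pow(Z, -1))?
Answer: 22071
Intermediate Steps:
Function('w')(Z) = Pow(Z, -1) (Function('w')(Z) = Mul(Add(0, 1), Pow(Z, -1)) = Mul(1, Pow(Z, -1)) = Pow(Z, -1))
Add(Add(Function('s')(Function('w')(-4), 32), 23205), -1142) = Add(Add(8, 23205), -1142) = Add(23213, -1142) = 22071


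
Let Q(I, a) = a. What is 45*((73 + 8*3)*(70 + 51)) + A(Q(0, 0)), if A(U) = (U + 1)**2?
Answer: 528166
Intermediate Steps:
A(U) = (1 + U)**2
45*((73 + 8*3)*(70 + 51)) + A(Q(0, 0)) = 45*((73 + 8*3)*(70 + 51)) + (1 + 0)**2 = 45*((73 + 24)*121) + 1**2 = 45*(97*121) + 1 = 45*11737 + 1 = 528165 + 1 = 528166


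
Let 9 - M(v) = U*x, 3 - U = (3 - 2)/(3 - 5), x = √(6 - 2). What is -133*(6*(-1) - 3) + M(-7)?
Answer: 1199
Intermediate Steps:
x = 2 (x = √4 = 2)
U = 7/2 (U = 3 - (3 - 2)/(3 - 5) = 3 - 1/(-2) = 3 - (-1)/2 = 3 - 1*(-½) = 3 + ½ = 7/2 ≈ 3.5000)
M(v) = 2 (M(v) = 9 - 7*2/2 = 9 - 1*7 = 9 - 7 = 2)
-133*(6*(-1) - 3) + M(-7) = -133*(6*(-1) - 3) + 2 = -133*(-6 - 3) + 2 = -133*(-9) + 2 = 1197 + 2 = 1199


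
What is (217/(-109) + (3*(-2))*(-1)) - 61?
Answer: -6212/109 ≈ -56.991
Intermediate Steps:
(217/(-109) + (3*(-2))*(-1)) - 61 = (217*(-1/109) - 6*(-1)) - 61 = (-217/109 + 6) - 61 = 437/109 - 61 = -6212/109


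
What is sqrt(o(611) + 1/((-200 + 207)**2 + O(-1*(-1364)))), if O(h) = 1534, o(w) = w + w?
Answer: 803*sqrt(4749)/1583 ≈ 34.957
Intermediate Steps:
o(w) = 2*w
sqrt(o(611) + 1/((-200 + 207)**2 + O(-1*(-1364)))) = sqrt(2*611 + 1/((-200 + 207)**2 + 1534)) = sqrt(1222 + 1/(7**2 + 1534)) = sqrt(1222 + 1/(49 + 1534)) = sqrt(1222 + 1/1583) = sqrt(1934427/1583) = 803*sqrt(4749)/1583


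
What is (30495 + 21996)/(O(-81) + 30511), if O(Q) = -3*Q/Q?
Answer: 52491/30508 ≈ 1.7206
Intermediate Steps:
O(Q) = -3 (O(Q) = -3*1 = -3)
(30495 + 21996)/(O(-81) + 30511) = (30495 + 21996)/(-3 + 30511) = 52491/30508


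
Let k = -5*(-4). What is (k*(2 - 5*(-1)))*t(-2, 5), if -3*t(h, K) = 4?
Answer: -560/3 ≈ -186.67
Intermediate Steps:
t(h, K) = -4/3 (t(h, K) = -1/3*4 = -4/3)
k = 20
(k*(2 - 5*(-1)))*t(-2, 5) = (20*(2 - 5*(-1)))*(-4/3) = (20*(2 + 5))*(-4/3) = (20*7)*(-4/3) = 140*(-4/3) = -560/3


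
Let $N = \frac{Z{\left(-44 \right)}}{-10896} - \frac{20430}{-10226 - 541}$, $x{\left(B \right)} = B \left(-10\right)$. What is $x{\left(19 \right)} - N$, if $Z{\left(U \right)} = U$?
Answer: $- \frac{1876112759}{9776436} \approx -191.9$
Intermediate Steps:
$x{\left(B \right)} = - 10 B$
$N = \frac{18589919}{9776436}$ ($N = - \frac{44}{-10896} - \frac{20430}{-10226 - 541} = \left(-44\right) \left(- \frac{1}{10896}\right) - \frac{20430}{-10767} = \frac{11}{2724} - - \frac{6810}{3589} = \frac{11}{2724} + \frac{6810}{3589} = \frac{18589919}{9776436} \approx 1.9015$)
$x{\left(19 \right)} - N = \left(-10\right) 19 - \frac{18589919}{9776436} = -190 - \frac{18589919}{9776436} = - \frac{1876112759}{9776436}$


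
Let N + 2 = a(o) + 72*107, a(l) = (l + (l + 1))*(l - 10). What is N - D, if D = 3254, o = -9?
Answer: 4771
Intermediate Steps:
a(l) = (1 + 2*l)*(-10 + l) (a(l) = (l + (1 + l))*(-10 + l) = (1 + 2*l)*(-10 + l))
N = 8025 (N = -2 + ((-10 - 19*(-9) + 2*(-9)²) + 72*107) = -2 + ((-10 + 171 + 2*81) + 7704) = -2 + ((-10 + 171 + 162) + 7704) = -2 + (323 + 7704) = -2 + 8027 = 8025)
N - D = 8025 - 1*3254 = 8025 - 3254 = 4771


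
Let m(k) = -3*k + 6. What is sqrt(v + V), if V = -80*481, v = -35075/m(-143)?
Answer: 5*I*sqrt(11674617)/87 ≈ 196.37*I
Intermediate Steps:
m(k) = 6 - 3*k
v = -7015/87 (v = -35075/(6 - 3*(-143)) = -35075/(6 + 429) = -35075/435 = -35075*1/435 = -7015/87 ≈ -80.632)
V = -38480
sqrt(v + V) = sqrt(-7015/87 - 38480) = sqrt(-3354775/87) = 5*I*sqrt(11674617)/87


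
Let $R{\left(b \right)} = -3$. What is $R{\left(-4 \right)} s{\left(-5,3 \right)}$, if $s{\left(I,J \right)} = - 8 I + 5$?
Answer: $-135$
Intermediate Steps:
$s{\left(I,J \right)} = 5 - 8 I$
$R{\left(-4 \right)} s{\left(-5,3 \right)} = - 3 \left(5 - -40\right) = - 3 \left(5 + 40\right) = \left(-3\right) 45 = -135$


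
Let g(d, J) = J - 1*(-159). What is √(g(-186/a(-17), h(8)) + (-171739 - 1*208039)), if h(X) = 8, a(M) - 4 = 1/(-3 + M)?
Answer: 3*I*√42179 ≈ 616.13*I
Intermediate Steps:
a(M) = 4 + 1/(-3 + M)
g(d, J) = 159 + J (g(d, J) = J + 159 = 159 + J)
√(g(-186/a(-17), h(8)) + (-171739 - 1*208039)) = √((159 + 8) + (-171739 - 1*208039)) = √(167 + (-171739 - 208039)) = √(167 - 379778) = √(-379611) = 3*I*√42179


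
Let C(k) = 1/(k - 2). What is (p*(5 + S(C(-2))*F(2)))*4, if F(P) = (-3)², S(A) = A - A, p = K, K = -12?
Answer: -240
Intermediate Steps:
C(k) = 1/(-2 + k)
p = -12
S(A) = 0
F(P) = 9
(p*(5 + S(C(-2))*F(2)))*4 = -12*(5 + 0*9)*4 = -12*(5 + 0)*4 = -12*5*4 = -60*4 = -240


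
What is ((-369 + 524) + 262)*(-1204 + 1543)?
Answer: 141363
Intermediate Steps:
((-369 + 524) + 262)*(-1204 + 1543) = (155 + 262)*339 = 417*339 = 141363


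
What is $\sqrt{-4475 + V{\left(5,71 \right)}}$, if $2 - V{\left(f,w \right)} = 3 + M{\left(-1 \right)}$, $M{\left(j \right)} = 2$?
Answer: $i \sqrt{4478} \approx 66.918 i$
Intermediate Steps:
$V{\left(f,w \right)} = -3$ ($V{\left(f,w \right)} = 2 - \left(3 + 2\right) = 2 - 5 = -3$)
$\sqrt{-4475 + V{\left(5,71 \right)}} = \sqrt{-4475 - 3} = \sqrt{-4478} = i \sqrt{4478}$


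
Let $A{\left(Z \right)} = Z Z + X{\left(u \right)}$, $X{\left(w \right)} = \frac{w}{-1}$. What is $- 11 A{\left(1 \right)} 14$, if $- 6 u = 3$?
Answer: $-231$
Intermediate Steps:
$u = - \frac{1}{2}$ ($u = \left(- \frac{1}{6}\right) 3 = - \frac{1}{2} \approx -0.5$)
$X{\left(w \right)} = - w$ ($X{\left(w \right)} = w \left(-1\right) = - w$)
$A{\left(Z \right)} = \frac{1}{2} + Z^{2}$ ($A{\left(Z \right)} = Z Z - - \frac{1}{2} = Z^{2} + \frac{1}{2} = \frac{1}{2} + Z^{2}$)
$- 11 A{\left(1 \right)} 14 = - 11 \left(\frac{1}{2} + 1^{2}\right) 14 = - 11 \left(\frac{1}{2} + 1\right) 14 = \left(-11\right) \frac{3}{2} \cdot 14 = \left(- \frac{33}{2}\right) 14 = -231$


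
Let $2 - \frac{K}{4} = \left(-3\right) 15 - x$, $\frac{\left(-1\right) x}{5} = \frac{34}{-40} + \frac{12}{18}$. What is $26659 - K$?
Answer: $\frac{79402}{3} \approx 26467.0$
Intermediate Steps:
$x = \frac{11}{12}$ ($x = - 5 \left(\frac{34}{-40} + \frac{12}{18}\right) = - 5 \left(34 \left(- \frac{1}{40}\right) + 12 \cdot \frac{1}{18}\right) = - 5 \left(- \frac{17}{20} + \frac{2}{3}\right) = \left(-5\right) \left(- \frac{11}{60}\right) = \frac{11}{12} \approx 0.91667$)
$K = \frac{575}{3}$ ($K = 8 - 4 \left(\left(-3\right) 15 - \frac{11}{12}\right) = 8 - 4 \left(-45 - \frac{11}{12}\right) = 8 - - \frac{551}{3} = 8 + \frac{551}{3} = \frac{575}{3} \approx 191.67$)
$26659 - K = 26659 - \frac{575}{3} = \frac{79402}{3}$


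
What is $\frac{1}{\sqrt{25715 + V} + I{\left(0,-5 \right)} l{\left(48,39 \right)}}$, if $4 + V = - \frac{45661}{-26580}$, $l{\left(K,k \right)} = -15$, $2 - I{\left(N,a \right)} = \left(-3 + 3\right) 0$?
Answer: $\frac{797400}{659522041} + \frac{2 \sqrt{4541485652445}}{659522041} \approx 0.0076715$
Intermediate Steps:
$I{\left(N,a \right)} = 2$ ($I{\left(N,a \right)} = 2 - \left(-3 + 3\right) 0 = 2 - 0 \cdot 0 = 2 - 0 = 2 + 0 = 2$)
$V = - \frac{60659}{26580}$ ($V = -4 - \frac{45661}{-26580} = -4 - - \frac{45661}{26580} = -4 + \frac{45661}{26580} = - \frac{60659}{26580} \approx -2.2821$)
$\frac{1}{\sqrt{25715 + V} + I{\left(0,-5 \right)} l{\left(48,39 \right)}} = \frac{1}{\sqrt{25715 - \frac{60659}{26580}} + 2 \left(-15\right)} = \frac{1}{\sqrt{\frac{683444041}{26580}} - 30} = \frac{1}{\frac{\sqrt{4541485652445}}{13290} - 30} = \frac{1}{-30 + \frac{\sqrt{4541485652445}}{13290}}$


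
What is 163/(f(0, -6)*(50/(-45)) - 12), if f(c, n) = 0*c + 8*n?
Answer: 489/124 ≈ 3.9436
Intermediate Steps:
f(c, n) = 8*n (f(c, n) = 0 + 8*n = 8*n)
163/(f(0, -6)*(50/(-45)) - 12) = 163/((8*(-6))*(50/(-45)) - 12) = 163/(-2400*(-1)/45 - 12) = 163/(-48*(-10/9) - 12) = 163/(160/3 - 12) = 163/(124/3) = 163*(3/124) = 489/124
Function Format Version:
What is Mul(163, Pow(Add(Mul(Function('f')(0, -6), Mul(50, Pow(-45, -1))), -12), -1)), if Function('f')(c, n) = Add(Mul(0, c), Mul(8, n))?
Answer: Rational(489, 124) ≈ 3.9436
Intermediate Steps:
Function('f')(c, n) = Mul(8, n) (Function('f')(c, n) = Add(0, Mul(8, n)) = Mul(8, n))
Mul(163, Pow(Add(Mul(Function('f')(0, -6), Mul(50, Pow(-45, -1))), -12), -1)) = Mul(163, Pow(Add(Mul(Mul(8, -6), Mul(50, Pow(-45, -1))), -12), -1)) = Mul(163, Pow(Add(Mul(-48, Mul(50, Rational(-1, 45))), -12), -1)) = Mul(163, Pow(Add(Mul(-48, Rational(-10, 9)), -12), -1)) = Mul(163, Pow(Add(Rational(160, 3), -12), -1)) = Mul(163, Pow(Rational(124, 3), -1)) = Mul(163, Rational(3, 124)) = Rational(489, 124)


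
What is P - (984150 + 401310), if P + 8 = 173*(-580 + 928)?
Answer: -1325264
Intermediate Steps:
P = 60196 (P = -8 + 173*(-580 + 928) = -8 + 173*348 = -8 + 60204 = 60196)
P - (984150 + 401310) = 60196 - (984150 + 401310) = 60196 - 1*1385460 = 60196 - 1385460 = -1325264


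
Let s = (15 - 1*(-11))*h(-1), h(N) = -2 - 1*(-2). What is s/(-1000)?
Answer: 0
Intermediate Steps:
h(N) = 0 (h(N) = -2 + 2 = 0)
s = 0 (s = (15 - 1*(-11))*0 = (15 + 11)*0 = 26*0 = 0)
s/(-1000) = 0/(-1000) = 0*(-1/1000) = 0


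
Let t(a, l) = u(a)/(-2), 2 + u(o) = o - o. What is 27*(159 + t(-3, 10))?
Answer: 4320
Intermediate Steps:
u(o) = -2 (u(o) = -2 + (o - o) = -2 + 0 = -2)
t(a, l) = 1 (t(a, l) = -2/(-2) = -2*(-1/2) = 1)
27*(159 + t(-3, 10)) = 27*(159 + 1) = 27*160 = 4320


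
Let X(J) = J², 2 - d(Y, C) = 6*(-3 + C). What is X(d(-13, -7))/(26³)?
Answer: 961/4394 ≈ 0.21871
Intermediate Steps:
d(Y, C) = 20 - 6*C (d(Y, C) = 2 - 6*(-3 + C) = 2 - (-18 + 6*C) = 2 + (18 - 6*C) = 20 - 6*C)
X(d(-13, -7))/(26³) = (20 - 6*(-7))²/(26³) = (20 + 42)²/17576 = 62²*(1/17576) = 3844*(1/17576) = 961/4394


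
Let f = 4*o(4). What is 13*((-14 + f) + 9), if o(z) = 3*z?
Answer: 559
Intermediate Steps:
f = 48 (f = 4*(3*4) = 4*12 = 48)
13*((-14 + f) + 9) = 13*((-14 + 48) + 9) = 13*(34 + 9) = 13*43 = 559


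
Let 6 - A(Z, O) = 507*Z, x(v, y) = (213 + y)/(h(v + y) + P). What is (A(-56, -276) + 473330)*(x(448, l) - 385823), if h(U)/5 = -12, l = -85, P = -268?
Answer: -7936714315552/41 ≈ -1.9358e+11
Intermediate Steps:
h(U) = -60 (h(U) = 5*(-12) = -60)
x(v, y) = -213/328 - y/328 (x(v, y) = (213 + y)/(-60 - 268) = (213 + y)/(-328) = (213 + y)*(-1/328) = -213/328 - y/328)
A(Z, O) = 6 - 507*Z
(A(-56, -276) + 473330)*(x(448, l) - 385823) = ((6 - 507*(-56)) + 473330)*((-213/328 - 1/328*(-85)) - 385823) = ((6 + 28392) + 473330)*((-213/328 + 85/328) - 385823) = (28398 + 473330)*(-16/41 - 385823) = 501728*(-15818759/41) = -7936714315552/41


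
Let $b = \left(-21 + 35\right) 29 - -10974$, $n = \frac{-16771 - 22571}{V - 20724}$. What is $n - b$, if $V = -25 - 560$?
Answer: $- \frac{80819026}{7103} \approx -11378.0$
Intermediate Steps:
$V = -585$ ($V = -25 - 560 = -585$)
$n = \frac{13114}{7103}$ ($n = \frac{-16771 - 22571}{-585 - 20724} = - \frac{39342}{-21309} = \left(-39342\right) \left(- \frac{1}{21309}\right) = \frac{13114}{7103} \approx 1.8463$)
$b = 11380$ ($b = 14 \cdot 29 + 10974 = 406 + 10974 = 11380$)
$n - b = \frac{13114}{7103} - 11380 = - \frac{80819026}{7103}$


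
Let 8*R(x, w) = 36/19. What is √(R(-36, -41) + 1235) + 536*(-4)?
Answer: -2144 + √1783682/38 ≈ -2108.9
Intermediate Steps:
R(x, w) = 9/38 (R(x, w) = (36/19)/8 = (36*(1/19))/8 = (⅛)*(36/19) = 9/38)
√(R(-36, -41) + 1235) + 536*(-4) = √(9/38 + 1235) + 536*(-4) = √(46939/38) - 2144 = √1783682/38 - 2144 = -2144 + √1783682/38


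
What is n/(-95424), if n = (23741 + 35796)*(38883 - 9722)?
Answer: -1736158457/95424 ≈ -18194.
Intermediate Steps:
n = 1736158457 (n = 59537*29161 = 1736158457)
n/(-95424) = 1736158457/(-95424) = 1736158457*(-1/95424) = -1736158457/95424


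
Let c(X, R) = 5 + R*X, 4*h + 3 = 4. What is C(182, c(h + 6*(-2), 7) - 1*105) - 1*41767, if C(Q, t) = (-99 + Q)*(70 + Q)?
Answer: -20851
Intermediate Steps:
h = ¼ (h = -¾ + (¼)*4 = -¾ + 1 = ¼ ≈ 0.25000)
C(182, c(h + 6*(-2), 7) - 1*105) - 1*41767 = (-6930 + 182² - 29*182) - 1*41767 = (-6930 + 33124 - 5278) - 41767 = 20916 - 41767 = -20851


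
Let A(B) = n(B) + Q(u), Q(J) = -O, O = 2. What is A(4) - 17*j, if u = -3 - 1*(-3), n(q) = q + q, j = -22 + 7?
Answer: 261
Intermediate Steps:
j = -15
n(q) = 2*q
u = 0 (u = -3 + 3 = 0)
Q(J) = -2 (Q(J) = -1*2 = -2)
A(B) = -2 + 2*B (A(B) = 2*B - 2 = -2 + 2*B)
A(4) - 17*j = (-2 + 2*4) - 17*(-15) = (-2 + 8) + 255 = 6 + 255 = 261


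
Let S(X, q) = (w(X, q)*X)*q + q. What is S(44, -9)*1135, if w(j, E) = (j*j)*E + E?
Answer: 7835425965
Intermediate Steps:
w(j, E) = E + E*j² (w(j, E) = j²*E + E = E*j² + E = E + E*j²)
S(X, q) = q + X*q²*(1 + X²) (S(X, q) = ((q*(1 + X²))*X)*q + q = (X*q*(1 + X²))*q + q = X*q²*(1 + X²) + q = q + X*q²*(1 + X²))
S(44, -9)*1135 = -9*(1 + 44*(-9)*(1 + 44²))*1135 = -9*(1 + 44*(-9)*(1 + 1936))*1135 = -9*(1 + 44*(-9)*1937)*1135 = -9*(1 - 767052)*1135 = -9*(-767051)*1135 = 6903459*1135 = 7835425965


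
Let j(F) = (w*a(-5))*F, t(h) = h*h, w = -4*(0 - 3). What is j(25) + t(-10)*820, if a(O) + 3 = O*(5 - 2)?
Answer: 76600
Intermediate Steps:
w = 12 (w = -4*(-3) = 12)
a(O) = -3 + 3*O (a(O) = -3 + O*(5 - 2) = -3 + O*3 = -3 + 3*O)
t(h) = h**2
j(F) = -216*F (j(F) = (12*(-3 + 3*(-5)))*F = (12*(-3 - 15))*F = (12*(-18))*F = -216*F)
j(25) + t(-10)*820 = -216*25 + (-10)**2*820 = -5400 + 100*820 = -5400 + 82000 = 76600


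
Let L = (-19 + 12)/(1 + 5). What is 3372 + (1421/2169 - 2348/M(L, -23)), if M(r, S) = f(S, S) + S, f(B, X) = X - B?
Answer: 173344459/49887 ≈ 3474.7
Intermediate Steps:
L = -7/6 ≈ -1.1667
M(r, S) = S (M(r, S) = (S - S) + S = 0 + S = S)
3372 + (1421/2169 - 2348/M(L, -23)) = 3372 + (1421/2169 - 2348/(-23)) = 3372 + (1421*(1/2169) - 2348*(-1/23)) = 3372 + (1421/2169 + 2348/23) = 3372 + 5125495/49887 = 173344459/49887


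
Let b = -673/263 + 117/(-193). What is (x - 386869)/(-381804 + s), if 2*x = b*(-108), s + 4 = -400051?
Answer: 19628407931/39686380981 ≈ 0.49459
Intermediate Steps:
s = -400055 (s = -4 - 400051 = -400055)
b = -160660/50759 (b = -673*1/263 + 117*(-1/193) = -673/263 - 117/193 = -160660/50759 ≈ -3.1652)
x = 8675640/50759 (x = (-160660/50759*(-108))/2 = (1/2)*(17351280/50759) = 8675640/50759 ≈ 170.92)
(x - 386869)/(-381804 + s) = (8675640/50759 - 386869)/(-381804 - 400055) = -19628407931/50759/(-781859) = -19628407931/50759*(-1/781859) = 19628407931/39686380981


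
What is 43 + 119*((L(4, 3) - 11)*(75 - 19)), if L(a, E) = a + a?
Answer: -19949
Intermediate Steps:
L(a, E) = 2*a
43 + 119*((L(4, 3) - 11)*(75 - 19)) = 43 + 119*((2*4 - 11)*(75 - 19)) = 43 + 119*((8 - 11)*56) = 43 + 119*(-3*56) = 43 + 119*(-168) = 43 - 19992 = -19949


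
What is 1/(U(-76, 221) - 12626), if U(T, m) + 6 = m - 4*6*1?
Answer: -1/12435 ≈ -8.0418e-5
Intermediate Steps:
U(T, m) = -30 + m (U(T, m) = -6 + (m - 4*6*1) = -6 + (m - 24*1) = -6 + (m - 24) = -6 + (-24 + m) = -30 + m)
1/(U(-76, 221) - 12626) = 1/((-30 + 221) - 12626) = 1/(191 - 12626) = 1/(-12435) = -1/12435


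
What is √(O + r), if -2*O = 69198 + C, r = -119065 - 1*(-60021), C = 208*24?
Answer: I*√96139 ≈ 310.06*I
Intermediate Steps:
C = 4992
r = -59044 (r = -119065 + 60021 = -59044)
O = -37095 (O = -(69198 + 4992)/2 = -½*74190 = -37095)
√(O + r) = √(-37095 - 59044) = √(-96139) = I*√96139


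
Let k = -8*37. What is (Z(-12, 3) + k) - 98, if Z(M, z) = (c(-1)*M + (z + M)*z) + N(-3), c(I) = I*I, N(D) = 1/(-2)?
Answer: -867/2 ≈ -433.50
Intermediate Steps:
N(D) = -1/2
c(I) = I**2
k = -296
Z(M, z) = -1/2 + M + z*(M + z) (Z(M, z) = ((-1)**2*M + (z + M)*z) - 1/2 = (1*M + (M + z)*z) - 1/2 = (M + z*(M + z)) - 1/2 = -1/2 + M + z*(M + z))
(Z(-12, 3) + k) - 98 = ((-1/2 - 12 + 3**2 - 12*3) - 296) - 98 = ((-1/2 - 12 + 9 - 36) - 296) - 98 = (-79/2 - 296) - 98 = -671/2 - 98 = -867/2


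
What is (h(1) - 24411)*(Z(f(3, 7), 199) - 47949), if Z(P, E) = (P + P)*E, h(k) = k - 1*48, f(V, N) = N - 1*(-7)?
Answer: 1036456666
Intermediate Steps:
f(V, N) = 7 + N (f(V, N) = N + 7 = 7 + N)
h(k) = -48 + k (h(k) = k - 48 = -48 + k)
Z(P, E) = 2*E*P (Z(P, E) = (2*P)*E = 2*E*P)
(h(1) - 24411)*(Z(f(3, 7), 199) - 47949) = ((-48 + 1) - 24411)*(2*199*(7 + 7) - 47949) = (-47 - 24411)*(2*199*14 - 47949) = -24458*(5572 - 47949) = -24458*(-42377) = 1036456666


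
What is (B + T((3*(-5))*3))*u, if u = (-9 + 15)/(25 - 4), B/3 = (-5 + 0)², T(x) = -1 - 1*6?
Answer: 136/7 ≈ 19.429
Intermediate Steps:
T(x) = -7 (T(x) = -1 - 6 = -7)
B = 75 (B = 3*(-5 + 0)² = 3*(-5)² = 3*25 = 75)
u = 2/7 (u = 6/21 = 6*(1/21) = 2/7 ≈ 0.28571)
(B + T((3*(-5))*3))*u = (75 - 7)*(2/7) = 68*(2/7) = 136/7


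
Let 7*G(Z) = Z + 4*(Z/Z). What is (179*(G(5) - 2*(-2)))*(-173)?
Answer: -1145779/7 ≈ -1.6368e+5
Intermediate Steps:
G(Z) = 4/7 + Z/7 (G(Z) = (Z + 4*(Z/Z))/7 = (Z + 4*1)/7 = (Z + 4)/7 = (4 + Z)/7 = 4/7 + Z/7)
(179*(G(5) - 2*(-2)))*(-173) = (179*((4/7 + (⅐)*5) - 2*(-2)))*(-173) = (179*((4/7 + 5/7) + 4))*(-173) = (179*(9/7 + 4))*(-173) = (179*(37/7))*(-173) = (6623/7)*(-173) = -1145779/7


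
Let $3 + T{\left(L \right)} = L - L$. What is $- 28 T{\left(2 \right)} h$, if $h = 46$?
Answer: $3864$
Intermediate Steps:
$T{\left(L \right)} = -3$ ($T{\left(L \right)} = -3 + \left(L - L\right) = -3 + 0 = -3$)
$- 28 T{\left(2 \right)} h = \left(-28\right) \left(-3\right) 46 = 84 \cdot 46 = 3864$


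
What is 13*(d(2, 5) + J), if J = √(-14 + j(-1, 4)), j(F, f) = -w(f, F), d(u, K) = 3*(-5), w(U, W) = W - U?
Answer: -195 + 39*I ≈ -195.0 + 39.0*I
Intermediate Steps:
d(u, K) = -15
j(F, f) = f - F (j(F, f) = -(F - f) = f - F)
J = 3*I (J = √(-14 + (4 - 1*(-1))) = √(-14 + (4 + 1)) = √(-14 + 5) = √(-9) = 3*I ≈ 3.0*I)
13*(d(2, 5) + J) = 13*(-15 + 3*I) = -195 + 39*I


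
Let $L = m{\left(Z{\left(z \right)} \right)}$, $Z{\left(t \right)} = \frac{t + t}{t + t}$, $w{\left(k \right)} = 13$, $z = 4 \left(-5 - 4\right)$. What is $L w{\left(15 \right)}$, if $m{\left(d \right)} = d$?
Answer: $13$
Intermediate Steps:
$z = -36$ ($z = 4 \left(-9\right) = -36$)
$Z{\left(t \right)} = 1$ ($Z{\left(t \right)} = \frac{2 t}{2 t} = 2 t \frac{1}{2 t} = 1$)
$L = 1$
$L w{\left(15 \right)} = 1 \cdot 13 = 13$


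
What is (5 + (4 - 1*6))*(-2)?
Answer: -6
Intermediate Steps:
(5 + (4 - 1*6))*(-2) = (5 + (4 - 6))*(-2) = (5 - 2)*(-2) = 3*(-2) = -6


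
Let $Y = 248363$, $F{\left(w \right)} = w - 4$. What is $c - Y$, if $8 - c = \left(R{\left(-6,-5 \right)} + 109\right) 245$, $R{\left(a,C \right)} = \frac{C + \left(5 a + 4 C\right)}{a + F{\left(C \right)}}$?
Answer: $- \frac{827875}{3} \approx -2.7596 \cdot 10^{5}$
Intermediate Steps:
$F{\left(w \right)} = -4 + w$
$R{\left(a,C \right)} = \frac{5 C + 5 a}{-4 + C + a}$ ($R{\left(a,C \right)} = \frac{C + \left(5 a + 4 C\right)}{a + \left(-4 + C\right)} = \frac{C + \left(4 C + 5 a\right)}{-4 + C + a} = \frac{5 C + 5 a}{-4 + C + a}$)
$c = - \frac{82786}{3}$ ($c = 8 - \left(\frac{5 \left(-5 - 6\right)}{-4 - 5 - 6} + 109\right) 245 = 8 - \left(5 \frac{1}{-15} \left(-11\right) + 109\right) 245 = 8 - \left(5 \left(- \frac{1}{15}\right) \left(-11\right) + 109\right) 245 = 8 - \left(\frac{11}{3} + 109\right) 245 = 8 - \frac{338}{3} \cdot 245 = 8 - \frac{82810}{3} = - \frac{82786}{3} \approx -27595.0$)
$c - Y = - \frac{82786}{3} - 248363 = - \frac{827875}{3}$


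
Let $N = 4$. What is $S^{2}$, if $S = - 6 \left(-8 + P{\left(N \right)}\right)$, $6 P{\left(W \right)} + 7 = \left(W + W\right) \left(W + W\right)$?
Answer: $81$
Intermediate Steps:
$P{\left(W \right)} = - \frac{7}{6} + \frac{2 W^{2}}{3}$ ($P{\left(W \right)} = - \frac{7}{6} + \frac{\left(W + W\right) \left(W + W\right)}{6} = - \frac{7}{6} + \frac{2 W 2 W}{6} = - \frac{7}{6} + \frac{4 W^{2}}{6} = - \frac{7}{6} + \frac{2 W^{2}}{3}$)
$S = -9$ ($S = - 6 \left(-8 - \left(\frac{7}{6} - \frac{2 \cdot 4^{2}}{3}\right)\right) = - 6 \left(-8 + \left(- \frac{7}{6} + \frac{2}{3} \cdot 16\right)\right) = - 6 \left(-8 + \left(- \frac{7}{6} + \frac{32}{3}\right)\right) = - 6 \left(-8 + \frac{19}{2}\right) = \left(-6\right) \frac{3}{2} = -9$)
$S^{2} = \left(-9\right)^{2} = 81$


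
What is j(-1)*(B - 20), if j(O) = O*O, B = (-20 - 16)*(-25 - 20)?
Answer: 1600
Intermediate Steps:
B = 1620 (B = -36*(-45) = 1620)
j(O) = O**2
j(-1)*(B - 20) = (-1)**2*(1620 - 20) = 1*1600 = 1600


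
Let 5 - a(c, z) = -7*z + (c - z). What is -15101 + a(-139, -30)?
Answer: -15197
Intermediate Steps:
a(c, z) = 5 - c + 8*z (a(c, z) = 5 - (-7*z + (c - z)) = 5 - (c - 8*z) = 5 + (-c + 8*z) = 5 - c + 8*z)
-15101 + a(-139, -30) = -15101 + (5 - 1*(-139) + 8*(-30)) = -15101 + (5 + 139 - 240) = -15101 - 96 = -15197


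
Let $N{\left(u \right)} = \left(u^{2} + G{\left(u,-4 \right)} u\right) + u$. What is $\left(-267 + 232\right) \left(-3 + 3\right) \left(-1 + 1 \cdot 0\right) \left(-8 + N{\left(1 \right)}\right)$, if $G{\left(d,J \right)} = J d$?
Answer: $0$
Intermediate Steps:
$N{\left(u \right)} = u - 3 u^{2}$ ($N{\left(u \right)} = \left(u^{2} + - 4 u u\right) + u = \left(u^{2} - 4 u^{2}\right) + u = - 3 u^{2} + u = u - 3 u^{2}$)
$\left(-267 + 232\right) \left(-3 + 3\right) \left(-1 + 1 \cdot 0\right) \left(-8 + N{\left(1 \right)}\right) = \left(-267 + 232\right) \left(-3 + 3\right) \left(-1 + 1 \cdot 0\right) \left(-8 + 1 \left(1 - 3\right)\right) = - 35 \cdot 0 \left(-1 + 0\right) \left(-8 + 1 \left(1 - 3\right)\right) = - 35 \cdot 0 \left(-1\right) \left(-8 + 1 \left(-2\right)\right) = - 35 \cdot 0 \left(-8 - 2\right) = - 35 \cdot 0 \left(-10\right) = \left(-35\right) 0 = 0$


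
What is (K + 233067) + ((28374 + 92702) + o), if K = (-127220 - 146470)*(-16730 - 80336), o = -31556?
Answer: 26566316127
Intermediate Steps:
K = 26565993540 (K = -273690*(-97066) = 26565993540)
(K + 233067) + ((28374 + 92702) + o) = (26565993540 + 233067) + ((28374 + 92702) - 31556) = 26566226607 + (121076 - 31556) = 26566226607 + 89520 = 26566316127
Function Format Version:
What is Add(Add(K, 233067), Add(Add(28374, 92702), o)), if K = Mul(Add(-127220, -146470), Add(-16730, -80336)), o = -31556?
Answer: 26566316127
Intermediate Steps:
K = 26565993540 (K = Mul(-273690, -97066) = 26565993540)
Add(Add(K, 233067), Add(Add(28374, 92702), o)) = Add(Add(26565993540, 233067), Add(Add(28374, 92702), -31556)) = Add(26566226607, Add(121076, -31556)) = Add(26566226607, 89520) = 26566316127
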